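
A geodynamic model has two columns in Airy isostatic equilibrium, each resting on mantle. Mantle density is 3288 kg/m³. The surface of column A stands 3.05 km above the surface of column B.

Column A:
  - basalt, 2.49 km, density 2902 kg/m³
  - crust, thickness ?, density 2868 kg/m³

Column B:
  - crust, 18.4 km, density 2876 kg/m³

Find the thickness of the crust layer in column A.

39.6 km

Take the compensation level at the base of the deeper column (depth z_c below the surface of column A) and equate Σ ρ_i t_i down to z_c; mantle fills any gap and the z_c terms cancel.
Column A: 2.49×2902 + x×2868 + (z_c − 2.49 − x)×3288
Column B: 3.05×0 + 18.4×2876 + (z_c − 3.05 − 18.4)×3288
The z_c×3288 term appears on both sides and cancels. Collect the known terms of each column as K = Σ(ρt)_known − 3288 × (depth of known layers): K_A = 7225.98 − 3288×2.49 = −961.14; K_B = 52918.4 − 3288×(3.05 + 18.4) = −17609.2.
Balance: K_A − x×(3288 − 2868) = K_B, so x = (K_A − K_B)/(3288 − 2868) = 16648.1/420 = 39.6 km.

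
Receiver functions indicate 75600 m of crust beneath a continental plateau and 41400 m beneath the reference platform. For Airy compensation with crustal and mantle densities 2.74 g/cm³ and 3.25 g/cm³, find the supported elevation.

Excess crust Δ = 75600 m − 41400 m = 34200 m, split between elevation h and root r with h + r = Δ.
Airy balance ρ_c h = (ρ_m − ρ_c) r gives r = h ρ_c/(ρ_m − ρ_c), so h (1 + ρ_c/(ρ_m − ρ_c)) = Δ, i.e. h = Δ (ρ_m − ρ_c)/ρ_m.
h = 34200 m × 0.51/3.25 = 5370 m.

5370 m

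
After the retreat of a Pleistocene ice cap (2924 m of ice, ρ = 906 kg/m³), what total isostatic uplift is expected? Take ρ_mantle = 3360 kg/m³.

Removing the load lets mantle flow back in; uplift u satisfies ρ_ice t = ρ_m u.
u = t ρ_ice/ρ_m = 2924 m × 906/3360 = 788 m.

788 m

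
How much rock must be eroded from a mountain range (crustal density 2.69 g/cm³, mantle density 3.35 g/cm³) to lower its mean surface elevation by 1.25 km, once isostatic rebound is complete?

Net drop Δ = e − u = e − e ρ_c/ρ_m = e (ρ_m − ρ_c)/ρ_m.
e = Δ ρ_m/(ρ_m − ρ_c) = 1.25 km × 3.35/0.66 = 6.34 km.

6.34 km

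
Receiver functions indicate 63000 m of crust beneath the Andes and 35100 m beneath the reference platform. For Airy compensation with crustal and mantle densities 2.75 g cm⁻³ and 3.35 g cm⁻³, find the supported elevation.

5000 m

Excess crust Δ = 63000 m − 35100 m = 27900 m, split between elevation h and root r with h + r = Δ.
Airy balance ρ_c h = (ρ_m − ρ_c) r gives r = h ρ_c/(ρ_m − ρ_c), so h (1 + ρ_c/(ρ_m − ρ_c)) = Δ, i.e. h = Δ (ρ_m − ρ_c)/ρ_m.
h = 27900 m × 0.6/3.35 = 5000 m.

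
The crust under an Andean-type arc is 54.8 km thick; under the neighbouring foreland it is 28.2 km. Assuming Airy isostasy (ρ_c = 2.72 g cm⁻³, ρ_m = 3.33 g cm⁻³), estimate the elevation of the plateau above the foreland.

Excess crust Δ = 54.8 km − 28.2 km = 26.6 km, split between elevation h and root r with h + r = Δ.
Airy balance ρ_c h = (ρ_m − ρ_c) r gives r = h ρ_c/(ρ_m − ρ_c), so h (1 + ρ_c/(ρ_m − ρ_c)) = Δ, i.e. h = Δ (ρ_m − ρ_c)/ρ_m.
h = 26.6 km × 0.61/3.33 = 4.87 km.

4.87 km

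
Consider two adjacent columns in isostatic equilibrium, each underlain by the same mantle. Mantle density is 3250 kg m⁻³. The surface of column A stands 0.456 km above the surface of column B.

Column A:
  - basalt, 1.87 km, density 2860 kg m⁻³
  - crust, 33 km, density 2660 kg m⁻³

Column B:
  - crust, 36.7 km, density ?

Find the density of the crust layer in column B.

Take the compensation level at the base of the deeper column (depth z_c below the surface of column A) and equate Σ ρ_i t_i down to z_c; mantle fills any gap and the z_c terms cancel.
Column A: 1.87×2860 + 33×2660 + (z_c − 34.87)×3250
Column B: 0.456×0 + 36.7×ρ + (z_c − 0.456 − 36.7)×3250
The z_c×3250 term appears on both sides and cancels. Collect the known terms of each column as K = Σ(ρt)_known − 3250 × (depth of known layers): K_A = 93128.2 − 3250×34.87 = −20199.3; K_B = 0 − 3250×(0.456 + 36.7) = −120757.
Balance: K_A = K_B + 36.7×ρ, so ρ = (K_A − K_B)/36.7 = 100558/36.7 = 2740 kg m⁻³.

2740 kg m⁻³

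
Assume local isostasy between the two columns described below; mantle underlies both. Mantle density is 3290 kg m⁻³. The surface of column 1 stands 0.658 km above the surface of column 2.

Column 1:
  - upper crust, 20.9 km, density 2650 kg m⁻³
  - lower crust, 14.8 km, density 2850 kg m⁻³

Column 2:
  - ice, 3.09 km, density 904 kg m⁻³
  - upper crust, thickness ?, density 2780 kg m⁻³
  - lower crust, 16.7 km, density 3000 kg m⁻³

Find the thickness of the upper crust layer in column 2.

10.8 km

Take the compensation level at the base of the deeper column (depth z_c below the surface of column 1) and equate Σ ρ_i t_i down to z_c; mantle fills any gap and the z_c terms cancel.
Column 1: 20.9×2650 + 14.8×2850 + (z_c − 35.7)×3290
Column 2: 0.658×0 + 3.09×904 + x×2780 + 16.7×3000 + (z_c − 0.658 − 19.79 − x)×3290
The z_c×3290 term appears on both sides and cancels. Collect the known terms of each column as K = Σ(ρt)_known − 3290 × (depth of known layers): K_1 = 97565 − 3290×35.7 = −19888; K_2 = 52893.36 − 3290×(0.658 + 19.79) = −14380.56.
Balance: K_1 = K_2 − x×(3290 − 2780), so x = (K_2 − K_1)/(3290 − 2780) = 5507.44/510 = 10.8 km.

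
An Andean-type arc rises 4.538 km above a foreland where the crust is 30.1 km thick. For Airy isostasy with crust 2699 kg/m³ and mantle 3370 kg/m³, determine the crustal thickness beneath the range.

52.9 km

Root depth r = h ρ_c / (ρ_m − ρ_c) = 4.538 km × 2699 / 671 = 18.25 km.
Total thickness = T + h + r = 30.1 km + 4.538 km + 18.25 km = 52.9 km.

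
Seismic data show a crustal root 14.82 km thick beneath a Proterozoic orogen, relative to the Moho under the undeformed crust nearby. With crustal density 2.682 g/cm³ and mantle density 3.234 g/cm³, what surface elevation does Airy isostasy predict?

3.05 km

Balancing pressure at the compensation depth: ρ_c h = (ρ_m − ρ_c) r.
h = r (ρ_m − ρ_c) / ρ_c = 14.82 km × (3.234 − 2.682) / 2.682 = 3.05 km.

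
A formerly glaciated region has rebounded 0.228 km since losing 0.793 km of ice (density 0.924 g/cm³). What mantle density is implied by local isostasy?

3.21 g/cm³

ρ_m = ρ_ice t / u = 0.924 × 0.793 km/0.228 km = 3.21 g/cm³.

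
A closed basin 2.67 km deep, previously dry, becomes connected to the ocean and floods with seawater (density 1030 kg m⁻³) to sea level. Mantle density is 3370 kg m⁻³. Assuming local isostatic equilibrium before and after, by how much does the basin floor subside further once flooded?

1.18 km

After flooding the water column is d + s deep. Its weight must equal the weight of mantle displaced by the extra subsidence s: (d + s) ρ_w = s ρ_m.
s = d ρ_w / (ρ_m − ρ_w) = 2.67 km × 1030/(3370 − 1030) = 1.18 km.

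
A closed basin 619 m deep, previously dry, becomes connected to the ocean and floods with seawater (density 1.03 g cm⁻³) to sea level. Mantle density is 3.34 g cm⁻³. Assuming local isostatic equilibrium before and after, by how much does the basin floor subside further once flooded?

After flooding the water column is d + s deep. Its weight must equal the weight of mantle displaced by the extra subsidence s: (d + s) ρ_w = s ρ_m.
s = d ρ_w / (ρ_m − ρ_w) = 619 m × 1.03/(3.34 − 1.03) = 276 m.

276 m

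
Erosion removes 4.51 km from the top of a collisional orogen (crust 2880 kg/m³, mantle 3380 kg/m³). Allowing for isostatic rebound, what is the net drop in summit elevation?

Rebound u = e ρ_c/ρ_m = 4.51 km × 2880/3380 = 3.843 km.
Net surface drop = e − u = 4.51 km − 3.843 km = e (ρ_m − ρ_c)/ρ_m = 0.667 km.

0.667 km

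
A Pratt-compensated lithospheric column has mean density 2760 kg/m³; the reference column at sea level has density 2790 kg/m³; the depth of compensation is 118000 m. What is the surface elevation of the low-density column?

ρ_ref D = ρ (D + h) → h = D (ρ_ref − ρ)/ρ.
h = 118000 m × (2790 − 2760)/2760 = 1280 m.

1280 m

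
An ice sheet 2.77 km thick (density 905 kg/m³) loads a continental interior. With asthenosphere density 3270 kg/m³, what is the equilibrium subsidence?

Balancing pressure at the compensation depth: the ice load ρ_ice t is balanced by mantle displaced below, ρ_m s.
s = t ρ_ice / ρ_m = 2.77 km × 905/3270 = 0.767 km.

0.767 km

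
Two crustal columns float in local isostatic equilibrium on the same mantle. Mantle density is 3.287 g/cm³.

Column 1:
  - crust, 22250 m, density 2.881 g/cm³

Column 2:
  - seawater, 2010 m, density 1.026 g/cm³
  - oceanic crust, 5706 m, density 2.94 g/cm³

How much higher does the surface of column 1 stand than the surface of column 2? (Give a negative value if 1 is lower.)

For any compensation level in the mantle, the mantle terms cancel and isostasy reduces to e = (Σt_1 − Σt_2) − (Σ(ρt)_1 − Σ(ρt)_2) / ρ_m.
Σt_1 = 22250 m; Σt_2 = 7716 m; Σ(ρt)_1 = 64102.25; Σ(ρt)_2 = 18837.9 (in m·g/cm³).
e = (22250 − 7716) − (64102.25 − 18837.9) / 3.287 = 763 m.

763 m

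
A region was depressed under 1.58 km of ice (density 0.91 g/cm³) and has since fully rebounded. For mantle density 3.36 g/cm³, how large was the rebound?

Removing the load lets mantle flow back in; uplift u satisfies ρ_ice t = ρ_m u.
u = t ρ_ice/ρ_m = 1.58 km × 0.91/3.36 = 0.428 km.

0.428 km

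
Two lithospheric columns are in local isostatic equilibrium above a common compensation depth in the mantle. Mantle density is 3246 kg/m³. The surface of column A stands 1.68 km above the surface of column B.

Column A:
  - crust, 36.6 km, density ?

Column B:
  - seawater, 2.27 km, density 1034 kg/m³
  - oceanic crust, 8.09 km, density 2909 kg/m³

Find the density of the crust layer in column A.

2890 kg/m³

Take the compensation level at the base of the deeper column (depth z_c below the surface of column A) and equate Σ ρ_i t_i down to z_c; mantle fills any gap and the z_c terms cancel.
Column A: 36.6×ρ + (z_c − 36.6)×3246
Column B: 1.68×0 + 2.27×1034 + 8.09×2909 + (z_c − 1.68 − 10.36)×3246
The z_c×3246 term appears on both sides and cancels. Collect the known terms of each column as K = Σ(ρt)_known − 3246 × (depth of known layers): K_A = 0 − 3246×36.6 = −118803.6; K_B = 25880.99 − 3246×(1.68 + 10.36) = −13200.85.
Balance: K_A + 36.6×ρ = K_B, so ρ = (K_B − K_A)/36.6 = 105603/36.6 = 2890 kg/m³.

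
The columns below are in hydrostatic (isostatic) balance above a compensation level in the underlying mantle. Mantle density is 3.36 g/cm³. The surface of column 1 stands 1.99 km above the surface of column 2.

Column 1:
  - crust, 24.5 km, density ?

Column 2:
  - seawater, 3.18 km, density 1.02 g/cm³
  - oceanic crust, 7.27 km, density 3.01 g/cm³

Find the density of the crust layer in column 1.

2.68 g/cm³

Take the compensation level at the base of the deeper column (depth z_c below the surface of column 1) and equate Σ ρ_i t_i down to z_c; mantle fills any gap and the z_c terms cancel.
Column 1: 24.5×ρ + (z_c − 24.5)×3.36
Column 2: 1.99×0 + 3.18×1.02 + 7.27×3.01 + (z_c − 1.99 − 10.45)×3.36
The z_c×3.36 term appears on both sides and cancels. Collect the known terms of each column as K = Σ(ρt)_known − 3.36 × (depth of known layers): K_1 = 0 − 3.36×24.5 = −82.32; K_2 = 25.1263 − 3.36×(1.99 + 10.45) = −16.6721.
Balance: K_1 + 24.5×ρ = K_2, so ρ = (K_2 − K_1)/24.5 = 65.6479/24.5 = 2.68 g/cm³.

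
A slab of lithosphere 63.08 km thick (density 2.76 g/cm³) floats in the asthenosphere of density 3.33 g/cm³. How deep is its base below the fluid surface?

52.3 km

Draft d = t ρ_obj/ρ_fluid = 63.08 km × 2.76/3.33 = 52.3 km.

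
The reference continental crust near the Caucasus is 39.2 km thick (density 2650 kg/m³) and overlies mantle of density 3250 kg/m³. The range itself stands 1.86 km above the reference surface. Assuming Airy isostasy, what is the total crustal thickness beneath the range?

Root depth r = h ρ_c / (ρ_m − ρ_c) = 1.86 km × 2650 / 600 = 8.215 km.
Total thickness = T + h + r = 39.2 km + 1.86 km + 8.215 km = 49.3 km.

49.3 km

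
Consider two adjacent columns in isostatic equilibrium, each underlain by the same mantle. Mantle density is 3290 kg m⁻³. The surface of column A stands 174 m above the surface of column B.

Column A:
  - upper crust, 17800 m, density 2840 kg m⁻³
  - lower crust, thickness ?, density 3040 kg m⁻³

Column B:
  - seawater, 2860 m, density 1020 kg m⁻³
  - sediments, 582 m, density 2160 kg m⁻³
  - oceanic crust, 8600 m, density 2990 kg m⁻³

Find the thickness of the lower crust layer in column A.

9170 m

Take the compensation level at the base of the deeper column (depth z_c below the surface of column A) and equate Σ ρ_i t_i down to z_c; mantle fills any gap and the z_c terms cancel.
Column A: 17800×2840 + x×3040 + (z_c − 17800 − x)×3290
Column B: 174×0 + 2860×1020 + 582×2160 + 8600×2990 + (z_c − 174 − 12042)×3290
The z_c×3290 term appears on both sides and cancels. Collect the known terms of each column as K = Σ(ρt)_known − 3290 × (depth of known layers): K_A = 50552000 − 3290×17800 = −8010000; K_B = 29888320 − 3290×(174 + 12042) = −10302320.
Balance: K_A − x×(3290 − 3040) = K_B, so x = (K_A − K_B)/(3290 − 3040) = 2292320/250 = 9170 m.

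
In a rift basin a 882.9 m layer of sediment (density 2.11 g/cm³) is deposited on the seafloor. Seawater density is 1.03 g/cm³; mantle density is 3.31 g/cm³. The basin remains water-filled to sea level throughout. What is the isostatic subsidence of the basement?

Submarine loading: the sediment displaces seawater, and the subsidence is in turn flooded, so s (ρ_m − ρ_w) = t (ρ_sed − ρ_w).
s = 882.9 m × (2.11 − 1.03) / (3.31 − 1.03) = 418 m.

418 m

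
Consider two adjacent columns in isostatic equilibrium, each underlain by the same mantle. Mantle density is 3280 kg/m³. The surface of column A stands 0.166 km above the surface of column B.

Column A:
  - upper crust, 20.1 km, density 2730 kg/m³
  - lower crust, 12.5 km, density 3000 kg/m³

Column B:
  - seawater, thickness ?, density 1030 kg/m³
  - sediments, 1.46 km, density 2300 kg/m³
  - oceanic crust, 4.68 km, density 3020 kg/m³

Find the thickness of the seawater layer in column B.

5.05 km

Take the compensation level at the base of the deeper column (depth z_c below the surface of column A) and equate Σ ρ_i t_i down to z_c; mantle fills any gap and the z_c terms cancel.
Column A: 20.1×2730 + 12.5×3000 + (z_c − 32.6)×3280
Column B: 0.166×0 + x×1030 + 1.46×2300 + 4.68×3020 + (z_c − 0.166 − 6.14 − x)×3280
The z_c×3280 term appears on both sides and cancels. Collect the known terms of each column as K = Σ(ρt)_known − 3280 × (depth of known layers): K_A = 92373 − 3280×32.6 = −14555; K_B = 17491.6 − 3280×(0.166 + 6.14) = −3192.08.
Balance: K_A = K_B − x×(3280 − 1030), so x = (K_B − K_A)/(3280 − 1030) = 11362.9/2250 = 5.05 km.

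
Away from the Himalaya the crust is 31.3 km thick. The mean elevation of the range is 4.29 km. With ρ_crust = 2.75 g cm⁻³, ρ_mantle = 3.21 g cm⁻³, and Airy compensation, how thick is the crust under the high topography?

61.2 km

Root depth r = h ρ_c / (ρ_m − ρ_c) = 4.29 km × 2.75 / 0.46 = 25.65 km.
Total thickness = T + h + r = 31.3 km + 4.29 km + 25.65 km = 61.2 km.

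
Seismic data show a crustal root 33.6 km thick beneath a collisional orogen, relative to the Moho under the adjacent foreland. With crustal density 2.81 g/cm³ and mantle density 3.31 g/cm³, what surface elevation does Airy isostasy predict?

5.98 km

In Airy isostatic equilibrium: ρ_c h = (ρ_m − ρ_c) r.
h = r (ρ_m − ρ_c) / ρ_c = 33.6 km × (3.31 − 2.81) / 2.81 = 5.98 km.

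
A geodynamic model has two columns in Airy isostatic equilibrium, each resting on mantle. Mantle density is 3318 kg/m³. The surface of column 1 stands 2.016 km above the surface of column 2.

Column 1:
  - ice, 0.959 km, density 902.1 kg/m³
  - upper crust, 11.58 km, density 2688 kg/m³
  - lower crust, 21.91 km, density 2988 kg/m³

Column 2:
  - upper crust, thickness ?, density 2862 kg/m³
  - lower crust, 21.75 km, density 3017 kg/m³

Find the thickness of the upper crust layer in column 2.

7.91 km

Take the compensation level at the base of the deeper column (depth z_c below the surface of column 1) and equate Σ ρ_i t_i down to z_c; mantle fills any gap and the z_c terms cancel.
Column 1: 0.959×902.1 + 11.58×2688 + 21.91×2988 + (z_c − 34.449)×3318
Column 2: 2.016×0 + x×2862 + 21.75×3017 + (z_c − 2.016 − 21.75 − x)×3318
The z_c×3318 term appears on both sides and cancels. Collect the known terms of each column as K = Σ(ρt)_known − 3318 × (depth of known layers): K_1 = 97459.2339 − 3318×34.449 = −16842.5481; K_2 = 65619.75 − 3318×(2.016 + 21.75) = −13235.838.
Balance: K_1 = K_2 − x×(3318 − 2862), so x = (K_2 − K_1)/(3318 − 2862) = 3606.71/456 = 7.91 km.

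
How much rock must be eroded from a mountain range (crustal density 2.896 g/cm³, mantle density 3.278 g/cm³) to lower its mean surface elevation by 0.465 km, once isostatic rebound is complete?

Net drop Δ = e − u = e − e ρ_c/ρ_m = e (ρ_m − ρ_c)/ρ_m.
e = Δ ρ_m/(ρ_m − ρ_c) = 0.465 km × 3.278/0.382 = 3.99 km.

3.99 km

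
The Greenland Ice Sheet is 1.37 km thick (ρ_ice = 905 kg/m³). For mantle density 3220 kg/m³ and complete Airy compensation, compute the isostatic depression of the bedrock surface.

For local isostatic compensation: the ice load ρ_ice t is balanced by mantle displaced below, ρ_m s.
s = t ρ_ice / ρ_m = 1.37 km × 905/3220 = 0.385 km.

0.385 km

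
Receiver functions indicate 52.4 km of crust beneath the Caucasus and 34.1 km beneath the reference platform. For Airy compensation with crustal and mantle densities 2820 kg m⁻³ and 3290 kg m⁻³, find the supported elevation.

2.61 km

Excess crust Δ = 52.4 km − 34.1 km = 18.3 km, split between elevation h and root r with h + r = Δ.
Airy balance ρ_c h = (ρ_m − ρ_c) r gives r = h ρ_c/(ρ_m − ρ_c), so h (1 + ρ_c/(ρ_m − ρ_c)) = Δ, i.e. h = Δ (ρ_m − ρ_c)/ρ_m.
h = 18.3 km × 470/3290 = 2.61 km.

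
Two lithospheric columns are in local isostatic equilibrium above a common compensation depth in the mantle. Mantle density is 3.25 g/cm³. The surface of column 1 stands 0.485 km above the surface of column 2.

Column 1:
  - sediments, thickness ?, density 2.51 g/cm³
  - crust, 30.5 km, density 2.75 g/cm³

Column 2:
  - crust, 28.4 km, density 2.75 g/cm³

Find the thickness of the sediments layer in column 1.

0.711 km

Take the compensation level at the base of the deeper column (depth z_c below the surface of column 1) and equate Σ ρ_i t_i down to z_c; mantle fills any gap and the z_c terms cancel.
Column 1: x×2.51 + 30.5×2.75 + (z_c − 30.5 − x)×3.25
Column 2: 0.485×0 + 28.4×2.75 + (z_c − 0.485 − 28.4)×3.25
The z_c×3.25 term appears on both sides and cancels. Collect the known terms of each column as K = Σ(ρt)_known − 3.25 × (depth of known layers): K_1 = 83.875 − 3.25×30.5 = −15.25; K_2 = 78.1 − 3.25×(0.485 + 28.4) = −15.77625.
Balance: K_1 − x×(3.25 − 2.51) = K_2, so x = (K_1 − K_2)/(3.25 − 2.51) = 0.52625/0.74 = 0.711 km.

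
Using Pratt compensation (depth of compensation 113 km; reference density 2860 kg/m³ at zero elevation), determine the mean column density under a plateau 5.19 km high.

2730 kg/m³

Pratt balance: ρ_ref D = ρ (D + h).
ρ = ρ_ref D/(D + h) = 2860 × 113 km/(113 km + 5.19 km) = 2730 kg/m³.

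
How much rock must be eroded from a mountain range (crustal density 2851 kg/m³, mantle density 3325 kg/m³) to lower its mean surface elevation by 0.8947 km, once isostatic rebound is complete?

6.28 km

Net drop Δ = e − u = e − e ρ_c/ρ_m = e (ρ_m − ρ_c)/ρ_m.
e = Δ ρ_m/(ρ_m − ρ_c) = 0.8947 km × 3325/474 = 6.28 km.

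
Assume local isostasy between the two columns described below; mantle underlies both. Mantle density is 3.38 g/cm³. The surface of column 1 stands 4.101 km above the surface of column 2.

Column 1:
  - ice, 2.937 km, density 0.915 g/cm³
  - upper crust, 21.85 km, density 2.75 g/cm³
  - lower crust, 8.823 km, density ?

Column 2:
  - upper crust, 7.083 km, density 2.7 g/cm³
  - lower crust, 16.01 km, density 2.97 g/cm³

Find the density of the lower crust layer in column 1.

Take the compensation level at the base of the deeper column (depth z_c below the surface of column 1) and equate Σ ρ_i t_i down to z_c; mantle fills any gap and the z_c terms cancel.
Column 1: 2.937×0.915 + 21.85×2.75 + 8.823×ρ + (z_c − 33.61)×3.38
Column 2: 4.101×0 + 7.083×2.7 + 16.01×2.97 + (z_c − 4.101 − 23.093)×3.38
The z_c×3.38 term appears on both sides and cancels. Collect the known terms of each column as K = Σ(ρt)_known − 3.38 × (depth of known layers): K_1 = 62.774855 − 3.38×33.61 = −50.826945; K_2 = 66.6738 − 3.38×(4.101 + 23.093) = −25.24192.
Balance: K_1 + 8.823×ρ = K_2, so ρ = (K_2 − K_1)/8.823 = 25.585/8.823 = 2.9 g/cm³.

2.9 g/cm³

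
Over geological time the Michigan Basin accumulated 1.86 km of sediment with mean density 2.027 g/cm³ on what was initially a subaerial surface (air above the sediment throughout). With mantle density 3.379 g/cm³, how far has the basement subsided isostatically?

1.12 km

Subaerial load: s = t ρ_sed / ρ_m = 1.86 km × 2.027/3.379 = 1.12 km.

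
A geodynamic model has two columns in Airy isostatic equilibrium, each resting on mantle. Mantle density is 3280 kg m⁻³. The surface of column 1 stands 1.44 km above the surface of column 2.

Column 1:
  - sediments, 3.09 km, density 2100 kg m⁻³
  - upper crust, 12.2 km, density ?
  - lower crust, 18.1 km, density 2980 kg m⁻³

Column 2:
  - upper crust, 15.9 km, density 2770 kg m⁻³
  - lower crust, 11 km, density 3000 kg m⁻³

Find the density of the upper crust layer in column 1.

2720 kg m⁻³

Take the compensation level at the base of the deeper column (depth z_c below the surface of column 1) and equate Σ ρ_i t_i down to z_c; mantle fills any gap and the z_c terms cancel.
Column 1: 3.09×2100 + 12.2×ρ + 18.1×2980 + (z_c − 33.39)×3280
Column 2: 1.44×0 + 15.9×2770 + 11×3000 + (z_c − 1.44 − 26.9)×3280
The z_c×3280 term appears on both sides and cancels. Collect the known terms of each column as K = Σ(ρt)_known − 3280 × (depth of known layers): K_1 = 60427 − 3280×33.39 = −49092.2; K_2 = 77043 − 3280×(1.44 + 26.9) = −15912.2.
Balance: K_1 + 12.2×ρ = K_2, so ρ = (K_2 − K_1)/12.2 = 33180/12.2 = 2720 kg m⁻³.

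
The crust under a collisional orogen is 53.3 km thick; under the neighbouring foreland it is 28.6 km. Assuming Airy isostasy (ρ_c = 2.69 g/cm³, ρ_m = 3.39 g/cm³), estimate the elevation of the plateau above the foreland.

5.1 km

Excess crust Δ = 53.3 km − 28.6 km = 24.7 km, split between elevation h and root r with h + r = Δ.
Airy balance ρ_c h = (ρ_m − ρ_c) r gives r = h ρ_c/(ρ_m − ρ_c), so h (1 + ρ_c/(ρ_m − ρ_c)) = Δ, i.e. h = Δ (ρ_m − ρ_c)/ρ_m.
h = 24.7 km × 0.7/3.39 = 5.1 km.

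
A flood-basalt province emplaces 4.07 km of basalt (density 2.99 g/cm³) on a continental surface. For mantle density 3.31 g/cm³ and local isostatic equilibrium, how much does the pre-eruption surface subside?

Subaerial loading: s = t ρ_load / ρ_m.
s = 4.07 km × 2.99/3.31 = 3.68 km.

3.68 km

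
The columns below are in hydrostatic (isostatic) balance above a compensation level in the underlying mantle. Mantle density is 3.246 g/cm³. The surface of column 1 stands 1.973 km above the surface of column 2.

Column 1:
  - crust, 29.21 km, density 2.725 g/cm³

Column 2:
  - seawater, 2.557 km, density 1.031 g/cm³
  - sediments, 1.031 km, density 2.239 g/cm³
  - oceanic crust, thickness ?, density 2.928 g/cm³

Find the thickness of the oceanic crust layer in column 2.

Take the compensation level at the base of the deeper column (depth z_c below the surface of column 1) and equate Σ ρ_i t_i down to z_c; mantle fills any gap and the z_c terms cancel.
Column 1: 29.21×2.725 + (z_c − 29.21)×3.246
Column 2: 1.973×0 + 2.557×1.031 + 1.031×2.239 + x×2.928 + (z_c − 1.973 − 3.588 − x)×3.246
The z_c×3.246 term appears on both sides and cancels. Collect the known terms of each column as K = Σ(ρt)_known − 3.246 × (depth of known layers): K_1 = 79.59725 − 3.246×29.21 = −15.21841; K_2 = 4.944676 − 3.246×(1.973 + 3.588) = −13.10633.
Balance: K_1 = K_2 − x×(3.246 − 2.928), so x = (K_2 − K_1)/(3.246 − 2.928) = 2.11208/0.318 = 6.64 km.

6.64 km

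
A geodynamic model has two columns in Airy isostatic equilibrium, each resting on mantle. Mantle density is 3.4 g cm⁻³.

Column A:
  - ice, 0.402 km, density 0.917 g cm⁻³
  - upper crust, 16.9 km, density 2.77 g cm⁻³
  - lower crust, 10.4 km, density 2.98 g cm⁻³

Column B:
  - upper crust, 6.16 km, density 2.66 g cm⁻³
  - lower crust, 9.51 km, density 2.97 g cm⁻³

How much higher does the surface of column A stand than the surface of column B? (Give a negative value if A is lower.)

2.17 km

For any compensation level in the mantle, the mantle terms cancel and isostasy reduces to e = (Σt_A − Σt_B) − (Σ(ρt)_A − Σ(ρt)_B) / ρ_m.
Σt_A = 27.702 km; Σt_B = 15.67 km; Σ(ρt)_A = 78.173634; Σ(ρt)_B = 44.6303 (in km·g cm⁻³).
e = (27.702 − 15.67) − (78.173634 − 44.6303) / 3.4 = 2.17 km.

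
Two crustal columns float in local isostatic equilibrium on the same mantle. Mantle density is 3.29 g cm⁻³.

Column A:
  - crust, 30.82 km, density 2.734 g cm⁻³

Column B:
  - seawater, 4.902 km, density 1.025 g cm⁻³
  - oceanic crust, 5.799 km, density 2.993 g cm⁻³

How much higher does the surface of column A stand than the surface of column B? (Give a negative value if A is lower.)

For any compensation level in the mantle, the mantle terms cancel and isostasy reduces to e = (Σt_A − Σt_B) − (Σ(ρt)_A − Σ(ρt)_B) / ρ_m.
Σt_A = 30.82 km; Σt_B = 10.701 km; Σ(ρt)_A = 84.26188; Σ(ρt)_B = 22.380957 (in km·g cm⁻³).
e = (30.82 − 10.701) − (84.26188 − 22.380957) / 3.29 = 1.31 km.

1.31 km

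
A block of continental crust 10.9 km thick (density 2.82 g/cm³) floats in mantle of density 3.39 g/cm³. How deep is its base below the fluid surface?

Draft d = t ρ_obj/ρ_fluid = 10.9 km × 2.82/3.39 = 9.07 km.

9.07 km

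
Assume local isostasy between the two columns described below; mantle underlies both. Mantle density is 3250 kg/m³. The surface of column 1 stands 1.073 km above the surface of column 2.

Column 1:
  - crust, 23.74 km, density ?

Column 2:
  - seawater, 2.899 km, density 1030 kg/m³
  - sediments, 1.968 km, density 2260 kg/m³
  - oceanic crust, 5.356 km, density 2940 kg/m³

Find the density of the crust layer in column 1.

Take the compensation level at the base of the deeper column (depth z_c below the surface of column 1) and equate Σ ρ_i t_i down to z_c; mantle fills any gap and the z_c terms cancel.
Column 1: 23.74×ρ + (z_c − 23.74)×3250
Column 2: 1.073×0 + 2.899×1030 + 1.968×2260 + 5.356×2940 + (z_c − 1.073 − 10.223)×3250
The z_c×3250 term appears on both sides and cancels. Collect the known terms of each column as K = Σ(ρt)_known − 3250 × (depth of known layers): K_1 = 0 − 3250×23.74 = −77155; K_2 = 23180.29 − 3250×(1.073 + 10.223) = −13531.71.
Balance: K_1 + 23.74×ρ = K_2, so ρ = (K_2 − K_1)/23.74 = 63623.3/23.74 = 2680 kg/m³.

2680 kg/m³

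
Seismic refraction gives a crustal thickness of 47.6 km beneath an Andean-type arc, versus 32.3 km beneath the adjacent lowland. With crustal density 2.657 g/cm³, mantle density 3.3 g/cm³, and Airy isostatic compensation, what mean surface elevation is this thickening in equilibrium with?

2.98 km

Excess crust Δ = 47.6 km − 32.3 km = 15.3 km, split between elevation h and root r with h + r = Δ.
Airy balance ρ_c h = (ρ_m − ρ_c) r gives r = h ρ_c/(ρ_m − ρ_c), so h (1 + ρ_c/(ρ_m − ρ_c)) = Δ, i.e. h = Δ (ρ_m − ρ_c)/ρ_m.
h = 15.3 km × 0.643/3.3 = 2.98 km.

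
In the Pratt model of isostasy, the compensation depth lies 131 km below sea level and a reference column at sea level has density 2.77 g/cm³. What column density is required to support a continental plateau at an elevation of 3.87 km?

2.69 g/cm³

Pratt balance: ρ_ref D = ρ (D + h).
ρ = ρ_ref D/(D + h) = 2.77 × 131 km/(131 km + 3.87 km) = 2.69 g/cm³.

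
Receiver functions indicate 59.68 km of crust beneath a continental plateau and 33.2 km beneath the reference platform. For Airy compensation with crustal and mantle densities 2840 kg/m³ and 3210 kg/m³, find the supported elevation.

3.05 km

Excess crust Δ = 59.68 km − 33.2 km = 26.48 km, split between elevation h and root r with h + r = Δ.
Airy balance ρ_c h = (ρ_m − ρ_c) r gives r = h ρ_c/(ρ_m − ρ_c), so h (1 + ρ_c/(ρ_m − ρ_c)) = Δ, i.e. h = Δ (ρ_m − ρ_c)/ρ_m.
h = 26.48 km × 370/3210 = 3.05 km.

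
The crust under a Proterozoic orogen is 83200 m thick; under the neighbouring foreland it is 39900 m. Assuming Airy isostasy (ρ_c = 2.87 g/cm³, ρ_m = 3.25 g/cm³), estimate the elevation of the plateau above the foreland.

Excess crust Δ = 83200 m − 39900 m = 43300 m, split between elevation h and root r with h + r = Δ.
Airy balance ρ_c h = (ρ_m − ρ_c) r gives r = h ρ_c/(ρ_m − ρ_c), so h (1 + ρ_c/(ρ_m − ρ_c)) = Δ, i.e. h = Δ (ρ_m − ρ_c)/ρ_m.
h = 43300 m × 0.38/3.25 = 5060 m.

5060 m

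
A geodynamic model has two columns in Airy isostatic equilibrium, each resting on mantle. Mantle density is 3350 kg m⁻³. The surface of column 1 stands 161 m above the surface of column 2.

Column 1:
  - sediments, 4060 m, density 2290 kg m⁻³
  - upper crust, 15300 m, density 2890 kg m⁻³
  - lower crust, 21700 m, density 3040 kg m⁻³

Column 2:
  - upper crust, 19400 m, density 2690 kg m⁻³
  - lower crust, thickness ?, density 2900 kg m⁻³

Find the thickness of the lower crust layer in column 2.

10500 m

Take the compensation level at the base of the deeper column (depth z_c below the surface of column 1) and equate Σ ρ_i t_i down to z_c; mantle fills any gap and the z_c terms cancel.
Column 1: 4060×2290 + 15300×2890 + 21700×3040 + (z_c − 41060)×3350
Column 2: 161×0 + 19400×2690 + x×2900 + (z_c − 161 − 19400 − x)×3350
The z_c×3350 term appears on both sides and cancels. Collect the known terms of each column as K = Σ(ρt)_known − 3350 × (depth of known layers): K_1 = 119482400 − 3350×41060 = −18068600; K_2 = 52186000 − 3350×(161 + 19400) = −13343350.
Balance: K_1 = K_2 − x×(3350 − 2900), so x = (K_2 − K_1)/(3350 − 2900) = 4725250/450 = 10500 m.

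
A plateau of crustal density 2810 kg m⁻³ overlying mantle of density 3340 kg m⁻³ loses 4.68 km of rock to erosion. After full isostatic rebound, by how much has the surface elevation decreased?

0.743 km

Rebound u = e ρ_c/ρ_m = 4.68 km × 2810/3340 = 3.937 km.
Net surface drop = e − u = 4.68 km − 3.937 km = e (ρ_m − ρ_c)/ρ_m = 0.743 km.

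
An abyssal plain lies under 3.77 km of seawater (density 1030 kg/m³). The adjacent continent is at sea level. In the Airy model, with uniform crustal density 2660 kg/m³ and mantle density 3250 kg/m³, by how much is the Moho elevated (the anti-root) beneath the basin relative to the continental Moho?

10.4 km

By Archimedes' principle applied to the lithosphere: replacing crust with seawater at the top is compensated by replacing crust with mantle at the base: d (ρ_c − ρ_w) = a (ρ_m − ρ_c).
a = d (ρ_c − ρ_w)/(ρ_m − ρ_c) = 3.77 km × 1630/590 = 10.4 km.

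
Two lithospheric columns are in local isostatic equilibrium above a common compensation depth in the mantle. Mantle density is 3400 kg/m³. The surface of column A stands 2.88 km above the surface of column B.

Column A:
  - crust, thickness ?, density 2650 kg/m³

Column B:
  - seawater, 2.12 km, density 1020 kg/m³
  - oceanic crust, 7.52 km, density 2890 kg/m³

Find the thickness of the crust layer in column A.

Take the compensation level at the base of the deeper column (depth z_c below the surface of column A) and equate Σ ρ_i t_i down to z_c; mantle fills any gap and the z_c terms cancel.
Column A: x×2650 + (z_c − 0 − x)×3400
Column B: 2.88×0 + 2.12×1020 + 7.52×2890 + (z_c − 2.88 − 9.64)×3400
The z_c×3400 term appears on both sides and cancels. Collect the known terms of each column as K = Σ(ρt)_known − 3400 × (depth of known layers): K_A = 0 − 3400×0 = 0; K_B = 23895.2 − 3400×(2.88 + 9.64) = −18672.8.
Balance: K_A − x×(3400 − 2650) = K_B, so x = (K_A − K_B)/(3400 − 2650) = 18672.8/750 = 24.9 km.

24.9 km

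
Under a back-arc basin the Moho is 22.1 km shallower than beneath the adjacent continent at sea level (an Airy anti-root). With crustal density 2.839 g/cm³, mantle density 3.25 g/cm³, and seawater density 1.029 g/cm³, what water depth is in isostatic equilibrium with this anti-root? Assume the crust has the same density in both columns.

Replacing a thickness d of crust by seawater at the top must be balanced by replacing crust with mantle at the base: d (ρ_c − ρ_w) = a (ρ_m − ρ_c).
d = a (ρ_m − ρ_c)/(ρ_c − ρ_w) = 22.1 km × 0.411/1.81 = 5.02 km.

5.02 km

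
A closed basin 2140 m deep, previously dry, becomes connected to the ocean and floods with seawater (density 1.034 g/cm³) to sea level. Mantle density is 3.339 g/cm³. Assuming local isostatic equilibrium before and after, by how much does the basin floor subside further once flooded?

After flooding the water column is d + s deep. Its weight must equal the weight of mantle displaced by the extra subsidence s: (d + s) ρ_w = s ρ_m.
s = d ρ_w / (ρ_m − ρ_w) = 2140 m × 1.034/(3.339 − 1.034) = 960 m.

960 m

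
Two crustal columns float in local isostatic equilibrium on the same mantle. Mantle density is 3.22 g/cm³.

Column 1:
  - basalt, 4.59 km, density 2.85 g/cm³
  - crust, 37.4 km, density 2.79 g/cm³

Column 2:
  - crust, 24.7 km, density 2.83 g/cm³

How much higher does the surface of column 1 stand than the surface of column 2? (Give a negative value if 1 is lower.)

2.53 km

For any compensation level in the mantle, the mantle terms cancel and isostasy reduces to e = (Σt_1 − Σt_2) − (Σ(ρt)_1 − Σ(ρt)_2) / ρ_m.
Σt_1 = 41.99 km; Σt_2 = 24.7 km; Σ(ρt)_1 = 117.4275; Σ(ρt)_2 = 69.901 (in km·g/cm³).
e = (41.99 − 24.7) − (117.4275 − 69.901) / 3.22 = 2.53 km.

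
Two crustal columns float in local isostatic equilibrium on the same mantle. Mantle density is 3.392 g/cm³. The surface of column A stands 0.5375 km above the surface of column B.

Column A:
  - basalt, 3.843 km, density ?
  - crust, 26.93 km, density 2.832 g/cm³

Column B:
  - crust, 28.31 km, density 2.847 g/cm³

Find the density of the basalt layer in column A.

Take the compensation level at the base of the deeper column (depth z_c below the surface of column A) and equate Σ ρ_i t_i down to z_c; mantle fills any gap and the z_c terms cancel.
Column A: 3.843×ρ + 26.93×2.832 + (z_c − 30.773)×3.392
Column B: 0.5375×0 + 28.31×2.847 + (z_c − 0.5375 − 28.31)×3.392
The z_c×3.392 term appears on both sides and cancels. Collect the known terms of each column as K = Σ(ρt)_known − 3.392 × (depth of known layers): K_A = 76.26576 − 3.392×30.773 = −28.116256; K_B = 80.59857 − 3.392×(0.5375 + 28.31) = −17.25215.
Balance: K_A + 3.843×ρ = K_B, so ρ = (K_B − K_A)/3.843 = 10.8641/3.843 = 2.83 g/cm³.

2.83 g/cm³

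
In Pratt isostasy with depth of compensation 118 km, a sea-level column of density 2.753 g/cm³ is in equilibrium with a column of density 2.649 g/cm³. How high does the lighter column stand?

ρ_ref D = ρ (D + h) → h = D (ρ_ref − ρ)/ρ.
h = 118 km × (2.753 − 2.649)/2.649 = 4.63 km.

4.63 km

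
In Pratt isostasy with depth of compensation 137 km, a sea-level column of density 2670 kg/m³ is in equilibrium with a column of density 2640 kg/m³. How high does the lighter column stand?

1.56 km

ρ_ref D = ρ (D + h) → h = D (ρ_ref − ρ)/ρ.
h = 137 km × (2670 − 2640)/2640 = 1.56 km.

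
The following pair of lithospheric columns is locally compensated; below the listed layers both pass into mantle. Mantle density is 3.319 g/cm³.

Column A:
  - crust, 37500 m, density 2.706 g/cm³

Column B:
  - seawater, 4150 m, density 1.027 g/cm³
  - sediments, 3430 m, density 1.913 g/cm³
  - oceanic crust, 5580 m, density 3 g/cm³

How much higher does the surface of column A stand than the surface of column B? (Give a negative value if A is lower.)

For any compensation level in the mantle, the mantle terms cancel and isostasy reduces to e = (Σt_A − Σt_B) − (Σ(ρt)_A − Σ(ρt)_B) / ρ_m.
Σt_A = 37500 m; Σt_B = 13160 m; Σ(ρt)_A = 101475; Σ(ρt)_B = 27563.64 (in m·g/cm³).
e = (37500 − 13160) − (101475 − 27563.64) / 3.319 = 2070 m.

2070 m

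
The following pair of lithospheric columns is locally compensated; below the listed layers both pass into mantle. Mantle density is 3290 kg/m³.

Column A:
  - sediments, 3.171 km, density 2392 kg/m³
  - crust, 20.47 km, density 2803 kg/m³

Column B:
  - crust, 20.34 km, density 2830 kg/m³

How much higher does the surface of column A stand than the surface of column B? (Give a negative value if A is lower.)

For any compensation level in the mantle, the mantle terms cancel and isostasy reduces to e = (Σt_A − Σt_B) − (Σ(ρt)_A − Σ(ρt)_B) / ρ_m.
Σt_A = 23.641 km; Σt_B = 20.34 km; Σ(ρt)_A = 64962.442; Σ(ρt)_B = 57562.2 (in km·kg/m³).
e = (23.641 − 20.34) − (64962.442 − 57562.2) / 3290 = 1.05 km.

1.05 km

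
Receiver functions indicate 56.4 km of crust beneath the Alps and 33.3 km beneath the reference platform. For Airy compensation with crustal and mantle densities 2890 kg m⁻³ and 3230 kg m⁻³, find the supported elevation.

2.43 km

Excess crust Δ = 56.4 km − 33.3 km = 23.1 km, split between elevation h and root r with h + r = Δ.
Airy balance ρ_c h = (ρ_m − ρ_c) r gives r = h ρ_c/(ρ_m − ρ_c), so h (1 + ρ_c/(ρ_m − ρ_c)) = Δ, i.e. h = Δ (ρ_m − ρ_c)/ρ_m.
h = 23.1 km × 340/3230 = 2.43 km.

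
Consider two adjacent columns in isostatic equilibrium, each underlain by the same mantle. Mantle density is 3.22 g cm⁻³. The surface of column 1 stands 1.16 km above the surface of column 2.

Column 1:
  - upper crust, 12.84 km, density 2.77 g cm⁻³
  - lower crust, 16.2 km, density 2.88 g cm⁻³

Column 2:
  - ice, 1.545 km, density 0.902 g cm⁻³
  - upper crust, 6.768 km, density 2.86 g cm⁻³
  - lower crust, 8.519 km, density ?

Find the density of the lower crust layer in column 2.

3.04 g cm⁻³

Take the compensation level at the base of the deeper column (depth z_c below the surface of column 1) and equate Σ ρ_i t_i down to z_c; mantle fills any gap and the z_c terms cancel.
Column 1: 12.84×2.77 + 16.2×2.88 + (z_c − 29.04)×3.22
Column 2: 1.16×0 + 1.545×0.902 + 6.768×2.86 + 8.519×ρ + (z_c − 1.16 − 16.832)×3.22
The z_c×3.22 term appears on both sides and cancels. Collect the known terms of each column as K = Σ(ρt)_known − 3.22 × (depth of known layers): K_1 = 82.2228 − 3.22×29.04 = −11.286; K_2 = 20.75007 − 3.22×(1.16 + 16.832) = −37.18417.
Balance: K_1 = K_2 + 8.519×ρ, so ρ = (K_1 − K_2)/8.519 = 25.8982/8.519 = 3.04 g cm⁻³.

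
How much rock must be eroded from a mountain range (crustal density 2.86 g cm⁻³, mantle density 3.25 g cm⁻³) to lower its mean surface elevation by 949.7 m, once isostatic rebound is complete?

Net drop Δ = e − u = e − e ρ_c/ρ_m = e (ρ_m − ρ_c)/ρ_m.
e = Δ ρ_m/(ρ_m − ρ_c) = 949.7 m × 3.25/0.39 = 7910 m.

7910 m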